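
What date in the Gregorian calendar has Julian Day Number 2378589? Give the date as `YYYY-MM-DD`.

1800-04-03

JDN 2451545 is 1 Jan 2000; 2378589 is −72956 days from there.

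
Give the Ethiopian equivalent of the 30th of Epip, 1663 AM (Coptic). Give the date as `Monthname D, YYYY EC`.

Hamle 30, 1939 EC

Both dates share Julian Day Number 2432404; in the Ethiopian calendar that is 30 Hamle 1939 EC.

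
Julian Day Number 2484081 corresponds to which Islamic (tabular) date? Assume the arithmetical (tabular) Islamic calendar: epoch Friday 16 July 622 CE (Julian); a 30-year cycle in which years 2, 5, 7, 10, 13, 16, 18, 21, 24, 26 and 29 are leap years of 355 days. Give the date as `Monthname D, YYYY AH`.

Rajab 17, 1512 AH

JDN 2484081 is 29 January 2089 in the Gregorian calendar.
In the tabular Islamic calendar that day is Rajab 17, 1512 AH.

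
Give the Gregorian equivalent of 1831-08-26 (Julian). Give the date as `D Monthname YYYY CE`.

The Julian–Gregorian offset here is 12 days (Julian trailing).
26 August 1831 Julian + 12 days → 7 September 1831 Gregorian.

7 September 1831 CE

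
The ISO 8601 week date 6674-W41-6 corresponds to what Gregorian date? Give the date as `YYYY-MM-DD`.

ISO week 1 of 6674 is the week containing the first Thursday of 6674.
Week 41, day 6 (Saturday) lands on 6674-10-10.

6674-10-10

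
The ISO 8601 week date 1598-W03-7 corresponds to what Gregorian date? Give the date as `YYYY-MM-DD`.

ISO week 1 of 1598 is the week containing the first Thursday of 1598.
Week 3, day 7 (Sunday) lands on 1598-01-18.

1598-01-18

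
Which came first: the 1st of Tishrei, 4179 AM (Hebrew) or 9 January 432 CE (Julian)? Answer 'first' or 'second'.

Converting both to JDN: 1873992 vs 1878854; the smaller is the first.

first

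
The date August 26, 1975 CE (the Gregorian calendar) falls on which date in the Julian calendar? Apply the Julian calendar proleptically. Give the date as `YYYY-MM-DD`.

1975-08-13

The Julian–Gregorian offset here is 13 days (Julian trailing).
26 August 1975 Gregorian − 13 days → 13 August 1975 Julian.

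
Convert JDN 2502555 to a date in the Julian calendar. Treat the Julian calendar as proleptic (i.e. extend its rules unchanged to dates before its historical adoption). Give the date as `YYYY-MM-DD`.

2139-08-16

JDN 2502555 is 30 August 2139 in the Gregorian calendar.
In the Julian calendar that day is 2139-08-16.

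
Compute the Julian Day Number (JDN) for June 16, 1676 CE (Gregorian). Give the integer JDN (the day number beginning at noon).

2333374

JDN 2299161 is 15 October 1582 CE (Gregorian); the target day is +34213 days from there, so JDN = 2333374.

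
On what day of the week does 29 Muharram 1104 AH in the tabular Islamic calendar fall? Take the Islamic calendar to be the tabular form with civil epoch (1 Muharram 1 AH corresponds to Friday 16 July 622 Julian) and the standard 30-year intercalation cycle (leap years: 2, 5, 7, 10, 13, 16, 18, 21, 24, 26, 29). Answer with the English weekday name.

Friday

This is JDN 2339334 (10 October 1692 Gregorian).
2339334 ≡ 4 (mod 7); counting from Monday = 0 gives Friday.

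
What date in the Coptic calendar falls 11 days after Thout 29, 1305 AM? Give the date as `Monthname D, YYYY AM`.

Paopi 10, 1305 AM

JDN of Thout 29, 1305 AM = 2301344.
2301344 + 11 = 2301355.
JDN 2301355 in the Coptic calendar is Paopi 10, 1305 AM.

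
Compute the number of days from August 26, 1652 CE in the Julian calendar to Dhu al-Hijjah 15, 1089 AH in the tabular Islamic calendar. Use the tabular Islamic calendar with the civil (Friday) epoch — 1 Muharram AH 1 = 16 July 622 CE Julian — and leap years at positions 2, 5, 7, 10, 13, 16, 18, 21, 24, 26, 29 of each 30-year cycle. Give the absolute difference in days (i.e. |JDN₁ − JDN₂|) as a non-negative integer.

9641

First date → JDN 2324689; second date → JDN 2334330.
The interval is |2324689 − 2334330| = 9641 days.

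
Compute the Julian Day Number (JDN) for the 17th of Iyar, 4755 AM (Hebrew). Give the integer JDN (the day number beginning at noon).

In the proleptic Gregorian calendar the same day is 25 April 995.
JDN 2451545 is 1 January 2000 CE (Gregorian); the target day is −366954 days from there, so JDN = 2084591.

2084591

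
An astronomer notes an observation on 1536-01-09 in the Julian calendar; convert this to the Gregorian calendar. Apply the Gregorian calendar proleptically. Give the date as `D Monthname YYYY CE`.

The Julian–Gregorian offset here is 10 days (Julian trailing).
9 January 1536 Julian + 10 days → 19 January 1536 Gregorian.

19 January 1536 CE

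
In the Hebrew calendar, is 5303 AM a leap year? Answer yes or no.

Hebrew year 5303 is year 2 of its 19-year Metonic cycle; leap years are at positions 3, 6, 8, 11, 14, 17, 19, so it is a common year (12 months).

no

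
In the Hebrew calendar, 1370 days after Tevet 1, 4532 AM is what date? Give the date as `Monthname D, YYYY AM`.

Tishrei 14, 4536 AM

Counting 1370 days forward from JDN 2003012 reaches JDN 2004382, which is Tishrei 14, 4536 AM.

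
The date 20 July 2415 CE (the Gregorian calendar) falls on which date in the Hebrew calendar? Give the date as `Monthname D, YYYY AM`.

Both dates share Julian Day Number 2603321; in the Hebrew calendar that is 12 Tammuz 6175 AM.

Tammuz 12, 6175 AM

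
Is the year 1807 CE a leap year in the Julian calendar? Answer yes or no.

no

1807 mod 4 = 3, so it is a common year in the Julian calendar.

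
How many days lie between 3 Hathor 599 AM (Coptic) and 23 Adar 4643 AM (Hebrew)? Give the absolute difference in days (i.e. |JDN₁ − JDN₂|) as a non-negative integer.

JDN of the first date = 2043511.
JDN of the second date = 2043639.
|2043639 − 2043511| = 128.

128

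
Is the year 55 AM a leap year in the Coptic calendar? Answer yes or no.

55 mod 4 = 3; in the Coptic calendar a year is leap when year mod 4 = 3, so it is a leap year.

yes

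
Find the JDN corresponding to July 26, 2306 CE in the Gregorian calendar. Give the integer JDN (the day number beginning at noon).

JDN 2400001 is 17 November 1858 CE (Gregorian), MJD 0; the target day is +163514 days from there, so JDN = 2563515.

2563515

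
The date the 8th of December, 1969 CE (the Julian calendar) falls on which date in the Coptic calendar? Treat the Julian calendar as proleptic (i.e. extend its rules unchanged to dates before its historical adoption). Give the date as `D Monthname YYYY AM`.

The source date corresponds to 21 December 1969 in the Gregorian calendar (JDN 2440577).
That day falls on 12 Koiak 1686 AM in the Coptic calendar.

12 Koiak 1686 AM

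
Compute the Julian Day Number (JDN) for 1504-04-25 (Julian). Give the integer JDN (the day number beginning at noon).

2270509

Equivalently 5 May 1504 (proleptic Gregorian).
JDN 2299161 is 15 October 1582 CE (Gregorian); the target day is −28652 days from there, so JDN = 2270509.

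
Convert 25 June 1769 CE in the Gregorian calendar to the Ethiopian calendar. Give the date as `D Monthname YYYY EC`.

Julian Day Number of the source date = 2367350.
Converting JDN 2367350 to the Ethiopian calendar gives 20 Sene 1761 EC.

20 Sene 1761 EC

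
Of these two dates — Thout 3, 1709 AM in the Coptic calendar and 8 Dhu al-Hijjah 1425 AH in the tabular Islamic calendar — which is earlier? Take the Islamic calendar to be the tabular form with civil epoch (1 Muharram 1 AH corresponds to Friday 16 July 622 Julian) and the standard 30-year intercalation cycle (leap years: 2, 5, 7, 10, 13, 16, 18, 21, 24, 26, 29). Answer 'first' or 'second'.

first

The two dates have Julian Day Numbers 2448879 and 2453390 respectively.
Since 2448879 < 2453390, the first date comes first.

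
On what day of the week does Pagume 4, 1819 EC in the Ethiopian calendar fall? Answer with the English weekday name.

Saturday

In the Gregorian calendar this is 8 September 1827 (JDN 2388608).
JDN 2388608 mod 7 = 5, and JDN 0 was a Monday, so this is a Saturday.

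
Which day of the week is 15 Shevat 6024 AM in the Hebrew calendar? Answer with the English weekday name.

This is JDN 2548012 (13 February 2264 Gregorian).
JDN 2548012 mod 7 = 5, and JDN 0 was a Monday, so this is a Saturday.

Saturday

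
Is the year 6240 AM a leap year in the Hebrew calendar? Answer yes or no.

Hebrew year 6240 is year 8 of its 19-year Metonic cycle; leap years are at positions 3, 6, 8, 11, 14, 17, 19, so it is a leap year (13 months).

yes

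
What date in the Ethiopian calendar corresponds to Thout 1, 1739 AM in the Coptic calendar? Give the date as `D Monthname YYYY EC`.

1 Meskerem 2015 EC

Julian Day Number of the source date = 2459834.
Converting JDN 2459834 to the Ethiopian calendar gives 1 Meskerem 2015 EC.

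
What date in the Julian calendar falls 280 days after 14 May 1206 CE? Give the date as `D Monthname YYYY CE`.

18 February 1207 CE

The starting date is JDN 2161683; 2161683 + 280 = 2161963.
JDN 2161963 corresponds to 18 February 1207 CE.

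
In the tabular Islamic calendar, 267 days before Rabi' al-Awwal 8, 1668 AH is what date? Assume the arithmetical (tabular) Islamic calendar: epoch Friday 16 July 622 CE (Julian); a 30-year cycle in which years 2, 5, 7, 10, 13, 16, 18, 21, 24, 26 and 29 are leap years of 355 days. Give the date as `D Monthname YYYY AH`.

6 Jumada al-Thani 1667 AH

JDN of Rabi' al-Awwal 8, 1668 AH = 2539235.
2539235 − 267 = 2538968.
JDN 2538968 in the tabular Islamic calendar is 6 Jumada al-Thani 1667 AH.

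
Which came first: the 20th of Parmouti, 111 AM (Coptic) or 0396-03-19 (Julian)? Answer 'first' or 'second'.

First date → JDN 1865436; second date → JDN 1865775.
JDN 1865436 < JDN 1865775, so the first date is earlier.

first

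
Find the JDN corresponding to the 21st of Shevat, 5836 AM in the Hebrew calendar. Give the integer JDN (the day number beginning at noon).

In the Gregorian calendar the same day is 26 January 2076.
JDN 2299161 is 15 October 1582 CE (Gregorian); the target day is +180168 days from there, so JDN = 2479329.

2479329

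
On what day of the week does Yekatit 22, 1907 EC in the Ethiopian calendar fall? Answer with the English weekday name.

Equivalently 1 March 1915 Gregorian, JDN 2420558.
Since JDN mod 7 = 0 (0 = Monday), the day is Monday.

Monday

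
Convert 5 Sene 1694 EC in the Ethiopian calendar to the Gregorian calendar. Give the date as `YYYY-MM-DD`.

1702-06-10

Both dates share Julian Day Number 2342863; in the Gregorian calendar that is 10 June 1702 CE.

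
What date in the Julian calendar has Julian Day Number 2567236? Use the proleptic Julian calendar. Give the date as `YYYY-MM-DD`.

2316-09-16

JDN 2567236 is 2 October 2316 in the Gregorian calendar.
In the Julian calendar that day is 2316-09-16.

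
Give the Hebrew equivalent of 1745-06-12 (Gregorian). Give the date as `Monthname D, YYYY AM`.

Julian Day Number of the source date = 2358571.
Converting JDN 2358571 to the Hebrew calendar gives 12 Sivan 5505 AM.

Sivan 12, 5505 AM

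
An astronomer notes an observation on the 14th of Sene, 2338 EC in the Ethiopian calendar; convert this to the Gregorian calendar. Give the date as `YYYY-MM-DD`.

2346-06-24

Both dates share Julian Day Number 2578093; in the Gregorian calendar that is 24 June 2346 CE.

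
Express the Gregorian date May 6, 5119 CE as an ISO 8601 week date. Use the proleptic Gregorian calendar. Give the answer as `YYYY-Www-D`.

5119-W19-2

The weekday is Tuesday (ISO weekday 2).
That Tuesday belongs to ISO week 19 of ISO year 5119.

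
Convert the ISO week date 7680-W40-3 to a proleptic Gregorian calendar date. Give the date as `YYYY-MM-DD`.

7680-10-02

ISO week 1 of 7680 is the week containing the first Thursday of 7680.
Week 40, day 3 (Wednesday) lands on 7680-10-02.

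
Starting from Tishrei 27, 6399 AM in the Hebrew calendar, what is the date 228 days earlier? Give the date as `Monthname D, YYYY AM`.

Adar II 5, 6398 AM

JDN of Tishrei 27, 6399 AM = 2684869.
2684869 − 228 = 2684641.
JDN 2684641 in the Hebrew calendar is Adar II 5, 6398 AM.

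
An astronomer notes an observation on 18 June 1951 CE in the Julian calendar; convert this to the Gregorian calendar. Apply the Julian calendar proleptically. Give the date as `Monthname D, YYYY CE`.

July 1, 1951 CE

At this point the Julian calendar is 13 days behind the Gregorian.
18 June 1951 Julian + 13 days → 1 July 1951 Gregorian.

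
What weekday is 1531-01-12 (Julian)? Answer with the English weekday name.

Thursday

Equivalently 22 January 1531 Gregorian, JDN 2280267.
JDN 2280267 mod 7 = 3, and JDN 0 was a Monday, so this is a Thursday.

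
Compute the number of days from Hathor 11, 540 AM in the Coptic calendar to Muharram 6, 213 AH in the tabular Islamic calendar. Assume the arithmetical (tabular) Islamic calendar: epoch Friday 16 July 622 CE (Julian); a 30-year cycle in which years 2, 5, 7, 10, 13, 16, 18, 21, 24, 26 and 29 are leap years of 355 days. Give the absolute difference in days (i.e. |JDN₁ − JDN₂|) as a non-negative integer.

JDN of the first date = 2021970.
JDN of the second date = 2023571.
|2023571 − 2021970| = 1601.

1601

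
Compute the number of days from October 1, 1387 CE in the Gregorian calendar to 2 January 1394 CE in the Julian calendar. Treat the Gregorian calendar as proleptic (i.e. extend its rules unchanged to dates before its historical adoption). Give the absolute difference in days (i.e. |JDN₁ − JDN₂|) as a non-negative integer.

First date → JDN 2227925; second date → JDN 2230218.
The interval is |2227925 − 2230218| = 2293 days.

2293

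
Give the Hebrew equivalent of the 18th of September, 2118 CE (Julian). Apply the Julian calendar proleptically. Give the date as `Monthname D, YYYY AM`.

Julian Day Number of the source date = 2494918.
Converting JDN 2494918 to the Hebrew calendar gives 16 Tishrei 5879 AM.

Tishrei 16, 5879 AM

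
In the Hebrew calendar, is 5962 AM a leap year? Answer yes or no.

no

Hebrew year 5962 is year 15 of its 19-year Metonic cycle; leap years are at positions 3, 6, 8, 11, 14, 17, 19, so it is a common year (12 months).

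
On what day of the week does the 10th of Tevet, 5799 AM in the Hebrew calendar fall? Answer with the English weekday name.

In the Gregorian calendar this is 6 January 2039 (JDN 2465795).
2465795 ≡ 3 (mod 7); counting from Monday = 0 gives Thursday.

Thursday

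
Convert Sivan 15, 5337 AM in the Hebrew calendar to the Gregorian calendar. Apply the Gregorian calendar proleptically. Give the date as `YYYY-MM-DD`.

Both dates share Julian Day Number 2297208; in the Gregorian calendar that is 10 June 1577 CE.

1577-06-10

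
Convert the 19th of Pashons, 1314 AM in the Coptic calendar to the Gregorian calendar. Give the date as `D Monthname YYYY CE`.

24 May 1598 CE

Both dates share Julian Day Number 2304861; in the Gregorian calendar that is 24 May 1598 CE.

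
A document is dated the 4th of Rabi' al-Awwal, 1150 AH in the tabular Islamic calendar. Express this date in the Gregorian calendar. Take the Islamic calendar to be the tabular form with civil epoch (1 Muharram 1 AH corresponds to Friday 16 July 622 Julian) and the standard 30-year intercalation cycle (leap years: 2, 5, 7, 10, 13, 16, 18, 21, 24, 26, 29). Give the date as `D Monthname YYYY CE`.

2 July 1737 CE

Both dates share Julian Day Number 2355669; in the Gregorian calendar that is 2 July 1737 CE.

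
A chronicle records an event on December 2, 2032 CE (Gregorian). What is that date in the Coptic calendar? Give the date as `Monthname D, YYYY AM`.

Both dates share Julian Day Number 2463569; in the Coptic calendar that is 23 Hathor 1749 AM.

Hathor 23, 1749 AM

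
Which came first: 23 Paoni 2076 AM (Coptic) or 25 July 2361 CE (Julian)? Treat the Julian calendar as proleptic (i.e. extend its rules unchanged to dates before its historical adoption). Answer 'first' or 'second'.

The two dates have Julian Day Numbers 2583216 and 2583619 respectively.
Since 2583216 < 2583619, the first date comes first.

first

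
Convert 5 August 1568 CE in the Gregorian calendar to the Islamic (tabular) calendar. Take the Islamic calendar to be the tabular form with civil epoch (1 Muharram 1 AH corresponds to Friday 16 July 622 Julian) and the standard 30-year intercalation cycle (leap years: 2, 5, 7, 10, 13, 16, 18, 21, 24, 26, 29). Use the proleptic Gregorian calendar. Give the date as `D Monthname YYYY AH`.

1 Safar 976 AH

Both dates share Julian Day Number 2293977; in the tabular Islamic calendar that is 1 Safar 976 AH.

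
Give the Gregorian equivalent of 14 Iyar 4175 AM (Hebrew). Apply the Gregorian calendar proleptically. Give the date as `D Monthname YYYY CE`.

10 May 415 CE

Both dates share Julian Day Number 1872765; in the Gregorian calendar that is 10 May 415 CE.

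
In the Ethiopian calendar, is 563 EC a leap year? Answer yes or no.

563 mod 4 = 3; in the Ethiopian calendar a year is leap when year mod 4 = 3, so it is a leap year.

yes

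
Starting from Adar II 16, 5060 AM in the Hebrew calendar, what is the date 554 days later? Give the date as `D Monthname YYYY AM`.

Counting 554 days forward from JDN 2195950 reaches JDN 2196504, which is 10 Tishrei 5062 AM.

10 Tishrei 5062 AM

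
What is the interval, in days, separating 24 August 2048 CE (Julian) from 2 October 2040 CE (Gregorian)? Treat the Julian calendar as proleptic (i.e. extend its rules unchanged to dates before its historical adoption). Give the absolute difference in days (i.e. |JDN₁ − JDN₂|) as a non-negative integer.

JDN of the first date = 2469326.
JDN of the second date = 2466430.
|2466430 − 2469326| = 2896.

2896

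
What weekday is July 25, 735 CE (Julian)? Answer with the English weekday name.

Equivalently 29 July 735 Gregorian, JDN 1989722.
1989722 ≡ 0 (mod 7); counting from Monday = 0 gives Monday.

Monday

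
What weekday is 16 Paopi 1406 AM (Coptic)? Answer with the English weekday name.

In the Gregorian calendar this is 23 October 1689 (JDN 2338251).
JDN 2338251 mod 7 = 6, and JDN 0 was a Monday, so this is a Sunday.

Sunday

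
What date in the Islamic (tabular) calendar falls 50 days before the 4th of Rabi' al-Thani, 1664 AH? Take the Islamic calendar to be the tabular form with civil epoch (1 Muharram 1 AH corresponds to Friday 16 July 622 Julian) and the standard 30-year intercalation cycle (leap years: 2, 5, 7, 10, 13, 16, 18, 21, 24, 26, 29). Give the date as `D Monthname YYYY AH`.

13 Safar 1664 AH

Counting 50 days back from JDN 2537844 reaches JDN 2537794, which is 13 Safar 1664 AH.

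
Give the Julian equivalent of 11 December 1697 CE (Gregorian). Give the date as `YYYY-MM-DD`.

For dates in this range the Gregorian date is 10 days ahead of the Julian.
11 December 1697 Gregorian − 10 days → 1 December 1697 Julian.

1697-12-01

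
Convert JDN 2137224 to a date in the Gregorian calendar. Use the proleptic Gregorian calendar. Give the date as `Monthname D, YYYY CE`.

June 3, 1139 CE

JDN 2451545 is 1 Jan 2000; 2137224 is −314321 days from there.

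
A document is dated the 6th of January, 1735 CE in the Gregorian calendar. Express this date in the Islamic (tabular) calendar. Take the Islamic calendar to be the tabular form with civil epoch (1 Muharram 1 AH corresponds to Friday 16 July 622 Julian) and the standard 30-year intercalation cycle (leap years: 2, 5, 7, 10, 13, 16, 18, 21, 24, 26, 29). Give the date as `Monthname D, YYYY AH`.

Sha'ban 11, 1147 AH

Both dates share Julian Day Number 2354761; in the tabular Islamic calendar that is 11 Sha'ban 1147 AH.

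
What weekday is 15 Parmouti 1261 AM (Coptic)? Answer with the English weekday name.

Friday

Equivalently 20 April 1545 Gregorian, JDN 2285469.
JDN 2285469 mod 7 = 4, and JDN 0 was a Monday, so this is a Friday.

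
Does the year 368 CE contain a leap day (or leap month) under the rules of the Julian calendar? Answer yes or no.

368 mod 4 = 0, so it is a leap year in the Julian calendar.

yes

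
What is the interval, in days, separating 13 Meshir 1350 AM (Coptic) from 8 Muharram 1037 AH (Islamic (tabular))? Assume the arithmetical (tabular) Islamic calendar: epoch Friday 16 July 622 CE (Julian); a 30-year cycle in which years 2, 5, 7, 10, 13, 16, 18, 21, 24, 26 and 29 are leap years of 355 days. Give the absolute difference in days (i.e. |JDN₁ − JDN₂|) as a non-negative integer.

2343

First date → JDN 2317914; second date → JDN 2315571.
The interval is |2317914 − 2315571| = 2343 days.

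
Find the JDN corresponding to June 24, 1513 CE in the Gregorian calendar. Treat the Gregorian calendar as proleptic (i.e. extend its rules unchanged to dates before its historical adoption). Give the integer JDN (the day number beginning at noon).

2273846

JDN 2451545 is 1 January 2000 CE (Gregorian); the target day is −177699 days from there, so JDN = 2273846.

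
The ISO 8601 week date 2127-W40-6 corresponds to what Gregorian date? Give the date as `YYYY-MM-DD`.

2127-10-04

ISO week 1 of 2127 is the week containing the first Thursday of 2127.
Week 40, day 6 (Saturday) lands on 2127-10-04.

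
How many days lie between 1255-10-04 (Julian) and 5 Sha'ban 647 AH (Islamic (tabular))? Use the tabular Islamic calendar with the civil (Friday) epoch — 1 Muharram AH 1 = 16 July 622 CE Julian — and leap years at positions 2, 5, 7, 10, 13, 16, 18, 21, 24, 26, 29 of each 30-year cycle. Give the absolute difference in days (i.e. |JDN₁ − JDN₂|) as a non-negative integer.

First date → JDN 2179723; second date → JDN 2177572.
The interval is |2179723 − 2177572| = 2151 days.

2151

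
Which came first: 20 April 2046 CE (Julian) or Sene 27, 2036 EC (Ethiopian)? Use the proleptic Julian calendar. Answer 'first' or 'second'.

second

Converting both to JDN: 2468469 vs 2467801; the smaller is the second.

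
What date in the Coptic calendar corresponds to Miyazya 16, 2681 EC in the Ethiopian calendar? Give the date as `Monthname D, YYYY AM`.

Parmouti 16, 2405 AM

The source date corresponds to 29 April 2689 in the Gregorian calendar (JDN 2703316).
That day falls on 16 Parmouti 2405 AM in the Coptic calendar.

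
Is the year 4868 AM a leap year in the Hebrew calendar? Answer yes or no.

Hebrew year 4868 is year 4 of its 19-year Metonic cycle; leap years are at positions 3, 6, 8, 11, 14, 17, 19, so it is a common year (12 months).

no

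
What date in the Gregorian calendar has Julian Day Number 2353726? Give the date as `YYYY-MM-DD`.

Counting from JDN 2299161 = 15 Oct 1582 gives an offset of 54565 days.

1732-03-07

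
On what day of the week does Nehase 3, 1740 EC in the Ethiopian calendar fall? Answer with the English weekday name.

Wednesday

This is JDN 2359723 (7 August 1748 Gregorian).
2359723 ≡ 2 (mod 7); counting from Monday = 0 gives Wednesday.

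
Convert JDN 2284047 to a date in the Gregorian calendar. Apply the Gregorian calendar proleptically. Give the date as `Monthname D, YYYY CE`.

May 29, 1541 CE

Counting from JDN 2299161 = 15 Oct 1582 gives an offset of -15114 days.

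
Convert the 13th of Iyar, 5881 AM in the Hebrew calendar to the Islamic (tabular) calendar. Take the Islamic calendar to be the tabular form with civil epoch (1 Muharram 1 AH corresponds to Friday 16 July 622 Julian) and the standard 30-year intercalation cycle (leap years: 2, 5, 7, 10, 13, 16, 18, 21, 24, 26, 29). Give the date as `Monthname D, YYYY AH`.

Shawwal 13, 1545 AH

The source date corresponds to 1 May 2121 in the Gregorian calendar (JDN 2495860).
That day falls on 13 Shawwal 1545 AH in the tabular Islamic calendar.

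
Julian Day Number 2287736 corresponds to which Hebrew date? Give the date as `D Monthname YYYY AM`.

21 Tammuz 5311 AM

The proleptic Gregorian equivalent of JDN 2287736 is 5 July 1551.
In the Hebrew calendar that day is 21 Tammuz 5311 AM.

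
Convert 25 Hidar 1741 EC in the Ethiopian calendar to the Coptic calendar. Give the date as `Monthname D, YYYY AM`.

Hathor 25, 1465 AM

Julian Day Number of the source date = 2359840.
Converting JDN 2359840 to the Coptic calendar gives 25 Hathor 1465 AM.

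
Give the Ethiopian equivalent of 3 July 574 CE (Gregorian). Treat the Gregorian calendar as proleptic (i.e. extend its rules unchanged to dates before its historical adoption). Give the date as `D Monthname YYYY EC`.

Both dates share Julian Day Number 1930893; in the Ethiopian calendar that is 7 Hamle 566 EC.

7 Hamle 566 EC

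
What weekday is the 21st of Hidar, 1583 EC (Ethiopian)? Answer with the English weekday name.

This is JDN 2302126 (27 November 1590 Gregorian).
Since JDN mod 7 = 1 (0 = Monday), the day is Tuesday.

Tuesday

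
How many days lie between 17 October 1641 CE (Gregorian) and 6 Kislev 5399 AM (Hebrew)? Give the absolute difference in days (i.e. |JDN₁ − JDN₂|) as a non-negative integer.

1069

JDN of the first date = 2320713.
JDN of the second date = 2319644.
|2319644 − 2320713| = 1069.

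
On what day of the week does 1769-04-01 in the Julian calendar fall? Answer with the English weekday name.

Wednesday

This is JDN 2367276 (12 April 1769 Gregorian).
JDN 2367276 mod 7 = 2, and JDN 0 was a Monday, so this is a Wednesday.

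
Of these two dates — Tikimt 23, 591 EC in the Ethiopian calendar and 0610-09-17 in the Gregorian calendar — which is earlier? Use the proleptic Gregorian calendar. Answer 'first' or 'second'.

Converting both to JDN: 1939770 vs 1944117; the smaller is the first.

first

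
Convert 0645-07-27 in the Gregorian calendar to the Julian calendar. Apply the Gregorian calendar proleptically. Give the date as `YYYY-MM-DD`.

For dates in this range the Gregorian date is 3 days ahead of the Julian.
27 July 645 Gregorian − 3 days → 24 July 645 Julian.

0645-07-24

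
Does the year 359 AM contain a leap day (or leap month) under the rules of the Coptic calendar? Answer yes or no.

yes

359 mod 4 = 3; in the Coptic calendar a year is leap when year mod 4 = 3, so it is a leap year.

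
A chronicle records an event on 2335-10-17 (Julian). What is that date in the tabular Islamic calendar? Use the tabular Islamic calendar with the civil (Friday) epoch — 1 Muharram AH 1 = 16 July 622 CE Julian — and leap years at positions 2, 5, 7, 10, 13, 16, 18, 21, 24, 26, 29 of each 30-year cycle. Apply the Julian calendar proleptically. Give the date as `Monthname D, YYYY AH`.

The source date corresponds to 2 November 2335 in the Gregorian calendar (JDN 2574206).
That day falls on 15 Dhu al-Qa'dah 1766 AH in the tabular Islamic calendar.

Dhu al-Qa'dah 15, 1766 AH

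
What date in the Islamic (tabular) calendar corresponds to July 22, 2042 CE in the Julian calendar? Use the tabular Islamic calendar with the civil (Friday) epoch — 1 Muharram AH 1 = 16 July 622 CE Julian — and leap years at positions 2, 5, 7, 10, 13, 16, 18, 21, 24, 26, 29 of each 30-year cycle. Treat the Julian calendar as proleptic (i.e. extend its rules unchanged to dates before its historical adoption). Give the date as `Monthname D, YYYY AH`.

Both dates share Julian Day Number 2467101; in the tabular Islamic calendar that is 17 Sha'ban 1464 AH.

Sha'ban 17, 1464 AH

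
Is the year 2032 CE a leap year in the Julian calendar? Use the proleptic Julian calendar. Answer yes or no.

2032 mod 4 = 0, so it is a leap year in the Julian calendar.

yes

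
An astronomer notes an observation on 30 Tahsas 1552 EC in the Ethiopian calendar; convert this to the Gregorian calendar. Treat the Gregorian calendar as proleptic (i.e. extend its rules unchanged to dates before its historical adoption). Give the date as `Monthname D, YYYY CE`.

January 6, 1560 CE

Both dates share Julian Day Number 2290843; in the Gregorian calendar that is 6 January 1560 CE.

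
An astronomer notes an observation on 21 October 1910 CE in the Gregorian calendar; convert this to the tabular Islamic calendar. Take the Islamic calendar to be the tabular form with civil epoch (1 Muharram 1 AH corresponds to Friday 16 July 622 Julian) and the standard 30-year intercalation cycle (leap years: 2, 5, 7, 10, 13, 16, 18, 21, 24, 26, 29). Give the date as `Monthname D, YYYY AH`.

Both dates share Julian Day Number 2418966; in the tabular Islamic calendar that is 16 Shawwal 1328 AH.

Shawwal 16, 1328 AH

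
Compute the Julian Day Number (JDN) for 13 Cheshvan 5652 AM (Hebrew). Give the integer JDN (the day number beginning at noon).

In the Gregorian calendar the same day is 14 November 1891.
JDN 2299161 is 15 October 1582 CE (Gregorian); the target day is +112890 days from there, so JDN = 2412051.

2412051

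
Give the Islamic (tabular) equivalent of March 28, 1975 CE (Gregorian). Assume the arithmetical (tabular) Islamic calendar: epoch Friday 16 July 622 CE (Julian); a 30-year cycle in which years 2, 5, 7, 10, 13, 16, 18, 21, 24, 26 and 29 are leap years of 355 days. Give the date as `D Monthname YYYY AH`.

Julian Day Number of the source date = 2442500.
Converting JDN 2442500 to the tabular Islamic calendar gives 15 Rabi' al-Awwal 1395 AH.

15 Rabi' al-Awwal 1395 AH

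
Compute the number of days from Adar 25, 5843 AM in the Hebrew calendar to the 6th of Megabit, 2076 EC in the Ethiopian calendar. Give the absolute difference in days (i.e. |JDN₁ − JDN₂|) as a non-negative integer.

366

First date → JDN 2481934; second date → JDN 2482300.
The interval is |2481934 − 2482300| = 366 days.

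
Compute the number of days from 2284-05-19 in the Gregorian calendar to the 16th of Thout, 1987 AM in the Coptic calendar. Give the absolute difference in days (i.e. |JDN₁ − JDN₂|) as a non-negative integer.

4982

First date → JDN 2555413; second date → JDN 2550431.
The interval is |2555413 − 2550431| = 4982 days.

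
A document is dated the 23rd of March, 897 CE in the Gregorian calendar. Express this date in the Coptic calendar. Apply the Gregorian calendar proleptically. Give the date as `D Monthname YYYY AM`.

23 Paremhat 613 AM

Julian Day Number of the source date = 2048765.
Converting JDN 2048765 to the Coptic calendar gives 23 Paremhat 613 AM.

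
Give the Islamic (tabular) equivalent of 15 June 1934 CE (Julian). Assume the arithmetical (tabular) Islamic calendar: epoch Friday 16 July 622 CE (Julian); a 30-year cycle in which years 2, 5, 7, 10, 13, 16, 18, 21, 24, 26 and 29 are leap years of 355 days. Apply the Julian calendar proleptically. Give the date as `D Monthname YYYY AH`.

The source date corresponds to 28 June 1934 in the Gregorian calendar (JDN 2427617).
That day falls on 15 Rabi' al-Awwal 1353 AH in the tabular Islamic calendar.

15 Rabi' al-Awwal 1353 AH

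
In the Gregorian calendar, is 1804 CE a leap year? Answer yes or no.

yes

1804 is divisible by 4 and not by 100, so it is a leap year.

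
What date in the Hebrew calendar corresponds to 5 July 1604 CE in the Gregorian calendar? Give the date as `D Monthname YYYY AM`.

Julian Day Number of the source date = 2307095.
Converting JDN 2307095 to the Hebrew calendar gives 7 Tammuz 5364 AM.

7 Tammuz 5364 AM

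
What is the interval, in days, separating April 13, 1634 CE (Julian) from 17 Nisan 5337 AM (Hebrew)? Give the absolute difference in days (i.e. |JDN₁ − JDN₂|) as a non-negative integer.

20828

JDN of the first date = 2317979.
JDN of the second date = 2297151.
|2297151 − 2317979| = 20828.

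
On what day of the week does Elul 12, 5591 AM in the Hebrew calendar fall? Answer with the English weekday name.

Sunday

Equivalently 21 August 1831 Gregorian, JDN 2390051.
Since JDN mod 7 = 6 (0 = Monday), the day is Sunday.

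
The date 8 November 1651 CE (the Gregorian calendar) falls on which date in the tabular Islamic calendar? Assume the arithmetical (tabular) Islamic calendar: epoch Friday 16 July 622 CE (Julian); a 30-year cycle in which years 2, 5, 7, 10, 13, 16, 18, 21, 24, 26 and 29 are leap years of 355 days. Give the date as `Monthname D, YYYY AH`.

Dhu al-Qa'dah 24, 1061 AH

Julian Day Number of the source date = 2324387.
Converting JDN 2324387 to the tabular Islamic calendar gives 24 Dhu al-Qa'dah 1061 AH.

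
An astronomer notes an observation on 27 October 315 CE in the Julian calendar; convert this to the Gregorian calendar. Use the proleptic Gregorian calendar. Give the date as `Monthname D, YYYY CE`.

October 28, 315 CE

At this point the Julian calendar is 1 day behind the Gregorian.
27 October 315 Julian + 1 day → 28 October 315 Gregorian.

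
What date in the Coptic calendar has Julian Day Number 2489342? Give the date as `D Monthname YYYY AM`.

JDN 2489342 is 27 June 2103 in the Gregorian calendar.
In the Coptic calendar that day is 19 Paoni 1819 AM.

19 Paoni 1819 AM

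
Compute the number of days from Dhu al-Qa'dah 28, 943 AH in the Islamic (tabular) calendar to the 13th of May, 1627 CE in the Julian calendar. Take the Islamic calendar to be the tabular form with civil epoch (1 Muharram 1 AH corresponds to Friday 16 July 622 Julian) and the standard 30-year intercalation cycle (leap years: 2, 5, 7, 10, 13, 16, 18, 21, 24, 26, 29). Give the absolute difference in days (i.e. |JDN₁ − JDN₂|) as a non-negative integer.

JDN of the first date = 2282575.
JDN of the second date = 2315452.
|2315452 − 2282575| = 32877.

32877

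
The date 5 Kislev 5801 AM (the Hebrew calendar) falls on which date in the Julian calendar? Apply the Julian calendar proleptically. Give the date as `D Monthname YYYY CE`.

The source date corresponds to 10 November 2040 in the Gregorian calendar (JDN 2466469).
That day falls on 28 October 2040 CE in the Julian calendar.

28 October 2040 CE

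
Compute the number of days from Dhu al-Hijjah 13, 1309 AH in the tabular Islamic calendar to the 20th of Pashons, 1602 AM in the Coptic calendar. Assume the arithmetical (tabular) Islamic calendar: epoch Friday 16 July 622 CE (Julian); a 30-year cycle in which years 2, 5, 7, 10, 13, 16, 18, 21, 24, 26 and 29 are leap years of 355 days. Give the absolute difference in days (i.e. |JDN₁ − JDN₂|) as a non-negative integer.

2235

JDN of the first date = 2412289.
JDN of the second date = 2410054.
|2410054 − 2412289| = 2235.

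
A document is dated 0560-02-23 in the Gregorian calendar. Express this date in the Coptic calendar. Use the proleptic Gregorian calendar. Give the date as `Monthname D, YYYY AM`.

Meshir 26, 276 AM

Both dates share Julian Day Number 1925649; in the Coptic calendar that is 26 Meshir 276 AM.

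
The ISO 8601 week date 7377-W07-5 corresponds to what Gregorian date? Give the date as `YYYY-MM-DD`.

7377-02-14

ISO week 1 of 7377 is the week containing the first Thursday of 7377.
Week 7, day 5 (Friday) lands on 7377-02-14.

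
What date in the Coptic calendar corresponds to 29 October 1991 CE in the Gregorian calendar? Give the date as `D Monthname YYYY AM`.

Julian Day Number of the source date = 2448559.
Converting JDN 2448559 to the Coptic calendar gives 18 Paopi 1708 AM.

18 Paopi 1708 AM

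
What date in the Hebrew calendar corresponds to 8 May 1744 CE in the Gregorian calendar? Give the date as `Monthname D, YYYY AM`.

Both dates share Julian Day Number 2358171; in the Hebrew calendar that is 26 Iyar 5504 AM.

Iyar 26, 5504 AM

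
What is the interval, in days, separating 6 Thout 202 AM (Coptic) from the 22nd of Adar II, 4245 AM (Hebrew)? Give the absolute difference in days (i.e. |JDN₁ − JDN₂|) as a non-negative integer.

162

JDN of the first date = 1898450.
JDN of the second date = 1898288.
|1898288 − 1898450| = 162.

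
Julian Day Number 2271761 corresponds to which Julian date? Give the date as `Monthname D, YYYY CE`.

The proleptic Gregorian equivalent of JDN 2271761 is 9 October 1507.
In the Julian calendar that day is September 29, 1507 CE.

September 29, 1507 CE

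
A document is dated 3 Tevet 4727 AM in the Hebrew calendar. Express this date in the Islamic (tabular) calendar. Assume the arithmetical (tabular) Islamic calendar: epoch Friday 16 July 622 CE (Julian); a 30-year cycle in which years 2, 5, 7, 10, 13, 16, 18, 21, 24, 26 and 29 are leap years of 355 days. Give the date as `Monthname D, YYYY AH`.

The source date corresponds to 23 December 966 in the proleptic Gregorian calendar (JDN 2074241).
That day falls on 2 Muharram 356 AH in the tabular Islamic calendar.

Muharram 2, 356 AH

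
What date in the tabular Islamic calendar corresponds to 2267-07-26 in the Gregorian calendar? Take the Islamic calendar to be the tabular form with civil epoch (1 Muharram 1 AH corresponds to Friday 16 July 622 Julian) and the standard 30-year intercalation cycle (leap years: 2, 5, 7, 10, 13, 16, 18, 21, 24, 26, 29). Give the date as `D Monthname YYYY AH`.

4 Rajab 1696 AH

Both dates share Julian Day Number 2549271; in the tabular Islamic calendar that is 4 Rajab 1696 AH.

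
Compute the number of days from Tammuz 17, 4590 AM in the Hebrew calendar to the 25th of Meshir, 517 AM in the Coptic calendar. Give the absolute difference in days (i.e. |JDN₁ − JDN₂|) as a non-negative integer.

10735

First date → JDN 2024408; second date → JDN 2013673.
The interval is |2024408 − 2013673| = 10735 days.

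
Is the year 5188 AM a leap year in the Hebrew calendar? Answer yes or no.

no

Hebrew year 5188 is year 1 of its 19-year Metonic cycle; leap years are at positions 3, 6, 8, 11, 14, 17, 19, so it is a common year (12 months).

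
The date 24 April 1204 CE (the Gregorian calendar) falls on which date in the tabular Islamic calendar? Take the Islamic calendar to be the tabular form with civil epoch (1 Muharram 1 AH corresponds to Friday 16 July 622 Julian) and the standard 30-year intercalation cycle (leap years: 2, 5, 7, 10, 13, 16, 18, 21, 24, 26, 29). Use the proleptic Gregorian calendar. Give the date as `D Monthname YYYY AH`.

14 Sha'ban 600 AH

Julian Day Number of the source date = 2160926.
Converting JDN 2160926 to the tabular Islamic calendar gives 14 Sha'ban 600 AH.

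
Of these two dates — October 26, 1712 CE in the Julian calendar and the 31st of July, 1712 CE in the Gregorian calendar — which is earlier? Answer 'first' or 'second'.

The two dates have Julian Day Numbers 2346665 and 2346567 respectively.
Since 2346567 < 2346665, the second date comes first.

second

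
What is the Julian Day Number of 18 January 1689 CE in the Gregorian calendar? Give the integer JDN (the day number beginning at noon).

2337973

JDN 2451545 is 1 January 2000 CE (Gregorian); the target day is −113572 days from there, so JDN = 2337973.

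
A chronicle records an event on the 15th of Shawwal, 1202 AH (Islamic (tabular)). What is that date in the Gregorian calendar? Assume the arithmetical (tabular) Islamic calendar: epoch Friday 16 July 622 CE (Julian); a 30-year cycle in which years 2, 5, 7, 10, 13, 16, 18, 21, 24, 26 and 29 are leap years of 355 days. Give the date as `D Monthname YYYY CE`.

19 July 1788 CE

Julian Day Number of the source date = 2374314.
Converting JDN 2374314 to the Gregorian calendar gives 19 July 1788 CE.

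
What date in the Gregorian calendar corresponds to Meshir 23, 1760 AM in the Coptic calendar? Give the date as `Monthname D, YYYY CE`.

March 2, 2044 CE

Both dates share Julian Day Number 2467677; in the Gregorian calendar that is 2 March 2044 CE.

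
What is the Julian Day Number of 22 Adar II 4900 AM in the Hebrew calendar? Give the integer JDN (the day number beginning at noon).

2137515

Equivalently 20 March 1140 (proleptic Gregorian).
JDN 2451545 is 1 January 2000 CE (Gregorian); the target day is −314030 days from there, so JDN = 2137515.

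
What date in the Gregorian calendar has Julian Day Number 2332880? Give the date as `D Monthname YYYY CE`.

JDN 2451545 is 1 Jan 2000; 2332880 is −118665 days from there.

8 February 1675 CE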